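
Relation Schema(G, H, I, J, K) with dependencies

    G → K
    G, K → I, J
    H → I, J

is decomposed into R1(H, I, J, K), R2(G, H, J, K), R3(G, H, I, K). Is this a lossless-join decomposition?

Chase test. Columns are G, H, I, J, K; row i has aⱼ where attribute j ∈ Ri, else bᵢⱼ.
Initial tableau (one row per fragment):
  row 1: b11 a2 a3 a4 a5
  row 2: a1 a2 b23 a4 a5
  row 3: a1 a2 a3 b34 a5
Rows 2 and 3 agree on G, K; apply G, K→I, J and equate their I, J entries.
Row 2 is now all distinguished symbols — the join is lossless.

Yes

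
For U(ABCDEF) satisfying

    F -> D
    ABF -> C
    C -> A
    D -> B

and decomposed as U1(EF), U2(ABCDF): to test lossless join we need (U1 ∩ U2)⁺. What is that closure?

U1 ∩ U2 = {F}.
F → D applies, adding D
D → B applies, adding B
Closure: {BDF}.

BDF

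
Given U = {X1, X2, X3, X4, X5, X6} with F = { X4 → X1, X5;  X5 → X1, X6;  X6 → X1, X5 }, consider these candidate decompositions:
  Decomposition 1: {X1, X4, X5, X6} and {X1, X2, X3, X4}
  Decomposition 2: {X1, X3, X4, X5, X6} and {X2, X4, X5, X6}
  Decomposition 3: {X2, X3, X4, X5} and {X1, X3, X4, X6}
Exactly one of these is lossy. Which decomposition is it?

Decomposition 2

Decomposition 1: common = {X1, X4}, closure = {X1, X4, X5, X6} → lossless.
Decomposition 2: common = {X4, X5, X6}, closure = {X1, X4, X5, X6} → lossy.
Decomposition 3: common = {X3, X4}, closure = {X1, X3, X4, X5, X6} → lossless.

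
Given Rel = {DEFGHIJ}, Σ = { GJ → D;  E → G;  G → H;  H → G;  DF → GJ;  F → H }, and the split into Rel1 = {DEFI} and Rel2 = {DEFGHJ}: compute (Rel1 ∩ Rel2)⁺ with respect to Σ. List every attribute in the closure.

DEFGHJ

Rel1 ∩ Rel2 = {DEF}.
E → G applies, adding G
G → H applies, adding H
DF → GJ applies, adding J
Closure: {DEFGHJ}.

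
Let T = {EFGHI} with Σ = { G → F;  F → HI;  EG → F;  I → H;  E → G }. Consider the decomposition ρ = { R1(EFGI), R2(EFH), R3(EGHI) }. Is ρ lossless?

Yes

Chase test. Columns are EFGHI; row i has aⱼ where attribute j ∈ Ri, else bᵢⱼ.
Initial tableau (one row per fragment):
  row 1: a1 a2 a3 b14 a5
  row 2: a1 a2 b23 a4 b25
  row 3: a1 b32 a3 a4 a5
Rows 1 and 3 agree on G; apply G→F and equate their F entries.
Rows 1 and 2 agree on F; apply F→HI and equate their HI entries.
Rows 1 and 2 agree on E; apply E→G and equate their G entries.
Row 1 is now all distinguished symbols — the join is lossless.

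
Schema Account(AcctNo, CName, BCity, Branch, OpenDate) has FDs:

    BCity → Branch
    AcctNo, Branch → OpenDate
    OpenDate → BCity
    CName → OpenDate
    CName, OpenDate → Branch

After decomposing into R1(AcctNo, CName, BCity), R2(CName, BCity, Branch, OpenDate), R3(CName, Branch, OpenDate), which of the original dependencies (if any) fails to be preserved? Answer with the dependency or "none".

AcctNo, Branch → OpenDate

Check AcctNo, Branch → OpenDate: no single fragment contains all of {AcctNo, Branch, OpenDate}, and the restricted closure of {AcctNo, Branch} across the fragments never reaches {OpenDate}.
BCity → Branch is preserved.
OpenDate → BCity is preserved.
CName → OpenDate is preserved.
CName, OpenDate → Branch is preserved.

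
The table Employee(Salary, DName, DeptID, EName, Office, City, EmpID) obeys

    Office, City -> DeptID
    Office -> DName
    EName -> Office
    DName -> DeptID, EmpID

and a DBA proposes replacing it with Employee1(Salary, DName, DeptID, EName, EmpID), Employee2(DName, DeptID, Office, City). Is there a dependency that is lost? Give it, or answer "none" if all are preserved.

EName -> Office

Check EName → Office: no single fragment contains all of {EName, Office}, and the restricted closure of {EName} across the fragments never reaches {Office}.
Office, City → DeptID is preserved.
Office → DName is preserved.
DName → DeptID, EmpID is preserved.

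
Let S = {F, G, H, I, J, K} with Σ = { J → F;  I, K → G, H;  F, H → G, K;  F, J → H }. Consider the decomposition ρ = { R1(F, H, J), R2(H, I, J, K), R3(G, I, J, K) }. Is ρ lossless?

Chase test. Columns are F, G, H, I, J, K; row i has aⱼ where attribute j ∈ Ri, else bᵢⱼ.
Initial tableau (one row per fragment):
  row 1: a1 b12 a3 b14 a5 b16
  row 2: b21 b22 a3 a4 a5 a6
  row 3: b31 a2 b33 a4 a5 a6
Rows 1 and 2 agree on J; apply J→F and equate their F entries.
Rows 1 and 3 agree on J; apply J→F and equate their F entries.
Rows 2 and 3 agree on I, K; apply I, K→G, H and equate their G, H entries.
Rows 1 and 2 agree on F, H; apply F, H→G, K and equate their G, K entries.
Row 2 is now all distinguished symbols — the join is lossless.

Yes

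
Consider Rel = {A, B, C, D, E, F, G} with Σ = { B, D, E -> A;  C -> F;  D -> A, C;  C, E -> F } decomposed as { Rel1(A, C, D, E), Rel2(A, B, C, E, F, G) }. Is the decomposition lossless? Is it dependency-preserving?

lossy but dependency-preserving

Lossless test: (A, C, E)⁺ = {A, C, E, F}, which is a superkey of neither fragment — lossy.
Dependency preservation: B, D, E → A is not contained in any single fragment, but the restricted closure of its left-hand side across the fragments still reaches the right-hand side; the remaining FDs each lie inside some fragment. All dependencies are preserved.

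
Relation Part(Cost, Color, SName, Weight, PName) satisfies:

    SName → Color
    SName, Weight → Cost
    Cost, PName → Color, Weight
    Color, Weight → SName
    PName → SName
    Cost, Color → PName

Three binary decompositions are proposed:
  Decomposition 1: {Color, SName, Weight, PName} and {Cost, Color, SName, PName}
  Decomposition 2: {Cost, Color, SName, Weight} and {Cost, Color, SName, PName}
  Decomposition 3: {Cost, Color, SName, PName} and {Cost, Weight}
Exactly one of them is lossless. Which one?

Decomposition 2

Decomposition 1: common = {Color, SName, PName}, closure = {Color, SName, PName} → lossy.
Decomposition 2: common = {Cost, Color, SName}, closure = {Cost, Color, SName, Weight, PName} → lossless.
Decomposition 3: common = {Cost}, closure = {Cost} → lossy.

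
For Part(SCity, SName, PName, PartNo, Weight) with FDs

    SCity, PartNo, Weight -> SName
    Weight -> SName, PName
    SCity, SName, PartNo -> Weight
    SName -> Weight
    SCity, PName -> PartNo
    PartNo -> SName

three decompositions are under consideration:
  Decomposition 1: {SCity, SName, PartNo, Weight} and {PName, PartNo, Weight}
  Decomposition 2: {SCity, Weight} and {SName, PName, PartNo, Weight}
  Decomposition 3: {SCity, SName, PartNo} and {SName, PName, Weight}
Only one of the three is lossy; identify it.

Decomposition 1: common = {PartNo, Weight}, closure = {SName, PName, PartNo, Weight} → lossless.
Decomposition 2: common = {Weight}, closure = {SName, PName, Weight} → lossy.
Decomposition 3: common = {SName}, closure = {SName, PName, Weight} → lossless.

Decomposition 2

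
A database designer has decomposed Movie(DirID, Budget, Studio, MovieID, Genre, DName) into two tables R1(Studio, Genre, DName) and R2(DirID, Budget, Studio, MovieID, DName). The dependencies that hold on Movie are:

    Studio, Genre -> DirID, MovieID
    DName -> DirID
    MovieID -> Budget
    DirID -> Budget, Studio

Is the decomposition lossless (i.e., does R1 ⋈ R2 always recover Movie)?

Common attributes: R1 ∩ R2 = {Studio, DName}.
Closure of {Studio, DName}: DName → DirID applies, adding DirID; DirID → Budget, Studio applies, adding Budget. So (Studio, DName)⁺ = {DirID, Budget, Studio, DName}.
The closure contains neither all of R1 = {Studio, Genre, DName} nor all of R2 = {DirID, Budget, Studio, MovieID, DName}, so the common attributes are not a superkey of either fragment. The join is lossy.

No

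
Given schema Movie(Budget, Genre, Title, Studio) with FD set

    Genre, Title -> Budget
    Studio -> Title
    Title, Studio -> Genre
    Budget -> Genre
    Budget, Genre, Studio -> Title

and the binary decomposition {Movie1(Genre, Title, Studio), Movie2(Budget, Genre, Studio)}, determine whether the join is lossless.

Yes

Common attributes: Movie1 ∩ Movie2 = {Genre, Studio}.
Closure of {Genre, Studio}: Studio → Title applies, adding Title; Genre, Title → Budget applies, adding Budget. So (Genre, Studio)⁺ = {Budget, Genre, Title, Studio}.
This closure contains every attribute of Movie1, so Movie1 ∩ Movie2 → Movie1. The join is lossless.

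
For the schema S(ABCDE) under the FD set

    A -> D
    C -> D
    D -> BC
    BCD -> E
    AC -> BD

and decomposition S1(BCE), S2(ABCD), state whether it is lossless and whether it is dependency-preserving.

Lossless test: (BC)⁺ = {BCDE}, which contains all of one fragment — lossless.
Dependency preservation: BCD → E is not contained in any single fragment, but the restricted closure of its left-hand side across the fragments still reaches the right-hand side; the remaining FDs each lie inside some fragment. All dependencies are preserved.

lossless and dependency-preserving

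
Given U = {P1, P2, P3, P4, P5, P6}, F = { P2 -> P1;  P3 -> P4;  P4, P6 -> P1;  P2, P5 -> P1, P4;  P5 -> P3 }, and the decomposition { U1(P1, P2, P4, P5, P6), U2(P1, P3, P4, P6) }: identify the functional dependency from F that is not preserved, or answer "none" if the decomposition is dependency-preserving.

P5 -> P3

Check P5 → P3: no single fragment contains all of {P3, P5}, and the restricted closure of {P5} across the fragments never reaches {P3}.
P2 → P1 is preserved.
P3 → P4 is preserved.
P4, P6 → P1 is preserved.
P2, P5 → P1, P4 is preserved.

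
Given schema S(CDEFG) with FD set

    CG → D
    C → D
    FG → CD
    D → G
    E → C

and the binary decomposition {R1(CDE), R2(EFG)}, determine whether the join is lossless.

Common attributes: R1 ∩ R2 = {E}.
Closure of {E}: E → C applies, adding C; C → D applies, adding D; D → G applies, adding G. So (E)⁺ = {CDEG}.
This closure contains every attribute of R1, so R1 ∩ R2 → R1. The join is lossless.

Yes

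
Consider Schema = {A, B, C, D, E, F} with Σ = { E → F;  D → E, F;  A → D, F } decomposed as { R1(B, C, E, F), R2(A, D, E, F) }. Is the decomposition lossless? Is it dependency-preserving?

lossy but dependency-preserving

Lossless test: (E, F)⁺ = {E, F}, which is a superkey of neither fragment — lossy.
Dependency preservation: every FD's attributes lie within a single fragment, so each can be enforced locally — preserved.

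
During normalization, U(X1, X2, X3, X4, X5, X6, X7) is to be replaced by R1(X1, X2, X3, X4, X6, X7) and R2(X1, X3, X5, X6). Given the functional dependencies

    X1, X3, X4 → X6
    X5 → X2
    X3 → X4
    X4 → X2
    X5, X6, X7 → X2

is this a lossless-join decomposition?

Common attributes: R1 ∩ R2 = {X1, X3, X6}.
Closure of {X1, X3, X6}: X3 → X4 applies, adding X4; X4 → X2 applies, adding X2. So (X1, X3, X6)⁺ = {X1, X2, X3, X4, X6}.
The closure contains neither all of R1 = {X1, X2, X3, X4, X6, X7} nor all of R2 = {X1, X3, X5, X6}, so the common attributes are not a superkey of either fragment. The join is lossy.

No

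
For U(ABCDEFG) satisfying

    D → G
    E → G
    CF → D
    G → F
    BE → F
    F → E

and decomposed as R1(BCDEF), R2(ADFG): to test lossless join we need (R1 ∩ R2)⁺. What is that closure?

DEFG

R1 ∩ R2 = {DF}.
D → G applies, adding G
F → E applies, adding E
Closure: {DEFG}.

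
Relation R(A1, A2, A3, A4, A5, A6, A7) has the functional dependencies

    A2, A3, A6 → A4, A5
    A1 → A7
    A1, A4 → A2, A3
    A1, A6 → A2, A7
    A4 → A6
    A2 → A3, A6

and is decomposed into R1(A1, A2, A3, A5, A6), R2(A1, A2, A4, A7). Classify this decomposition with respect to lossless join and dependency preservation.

lossless but not dependency-preserving

Lossless test: (A1, A2)⁺ = {A1, A2, A3, A4, A5, A6, A7}, which contains all of one fragment — lossless.
Dependency preservation: the restricted closure of {A4} across the fragments never reaches {A6}, so A4 → A6 cannot be enforced without a join — not preserved.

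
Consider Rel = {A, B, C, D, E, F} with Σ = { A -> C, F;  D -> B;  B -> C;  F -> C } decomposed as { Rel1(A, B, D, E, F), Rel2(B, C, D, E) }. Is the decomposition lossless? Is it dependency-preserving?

Lossless test: (B, D, E)⁺ = {B, C, D, E}, which contains all of one fragment — lossless.
Dependency preservation: the restricted closure of {A} across the fragments never reaches {C, F}, so A → C, F cannot be enforced without a join — not preserved.

lossless but not dependency-preserving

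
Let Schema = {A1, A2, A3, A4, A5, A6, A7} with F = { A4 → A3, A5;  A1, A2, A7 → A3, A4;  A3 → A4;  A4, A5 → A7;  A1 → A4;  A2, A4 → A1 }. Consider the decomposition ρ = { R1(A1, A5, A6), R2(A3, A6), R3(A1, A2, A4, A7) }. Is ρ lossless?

No

Chase test. Columns are A1, A2, A3, A4, A5, A6, A7; row i has aⱼ where attribute j ∈ Ri, else bᵢⱼ.
Initial tableau (one row per fragment):
  row 1: a1 b12 b13 b14 a5 a6 b17
  row 2: b21 b22 a3 b24 b25 a6 b27
  row 3: a1 a2 b33 a4 b35 b36 a7
Rows 1 and 3 agree on A1; apply A1→A4 and equate their A4 entries.
Rows 1 and 3 agree on A4; apply A4→A3, A5 and equate their A3, A5 entries.
Rows 1 and 3 agree on A4, A5; apply A4, A5→A7 and equate their A7 entries.
No row becomes fully distinguished — the join is lossy.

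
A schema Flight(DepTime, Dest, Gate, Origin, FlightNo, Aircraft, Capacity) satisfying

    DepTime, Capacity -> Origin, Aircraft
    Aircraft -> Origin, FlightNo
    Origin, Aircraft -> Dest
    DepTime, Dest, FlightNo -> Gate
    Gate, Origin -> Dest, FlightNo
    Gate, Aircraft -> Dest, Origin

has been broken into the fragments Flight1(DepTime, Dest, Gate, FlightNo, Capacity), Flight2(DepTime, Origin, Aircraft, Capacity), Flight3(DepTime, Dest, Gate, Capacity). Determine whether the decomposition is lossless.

Yes

Chase test. Columns are DepTime, Dest, Gate, Origin, FlightNo, Aircraft, Capacity; row i has aⱼ where attribute j ∈ Flighti, else bᵢⱼ.
Initial tableau (one row per fragment):
  row 1: a1 a2 a3 b14 a5 b16 a7
  row 2: a1 b22 b23 a4 b25 a6 a7
  row 3: a1 a2 a3 b34 b35 b36 a7
Rows 1 and 2 agree on DepTime, Capacity; apply DepTime, Capacity→Origin, Aircraft and equate their Origin, Aircraft entries.
Rows 1 and 3 agree on DepTime, Capacity; apply DepTime, Capacity→Origin, Aircraft and equate their Origin, Aircraft entries.
Rows 1 and 2 agree on Aircraft; apply Aircraft→Origin, FlightNo and equate their Origin, FlightNo entries.
Rows 1 and 3 agree on Aircraft; apply Aircraft→Origin, FlightNo and equate their Origin, FlightNo entries.
Rows 1 and 2 agree on Origin, Aircraft; apply Origin, Aircraft→Dest and equate their Dest entries.
Rows 1 and 2 agree on DepTime, Dest, FlightNo; apply DepTime, Dest, FlightNo→Gate and equate their Gate entries.
Row 1 is now all distinguished symbols — the join is lossless.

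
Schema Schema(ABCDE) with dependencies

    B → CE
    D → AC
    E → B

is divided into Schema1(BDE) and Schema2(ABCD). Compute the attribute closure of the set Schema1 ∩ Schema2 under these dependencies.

Schema1 ∩ Schema2 = {BD}.
B → CE applies, adding CE
D → AC applies, adding A
Closure: {ABCDE}.

ABCDE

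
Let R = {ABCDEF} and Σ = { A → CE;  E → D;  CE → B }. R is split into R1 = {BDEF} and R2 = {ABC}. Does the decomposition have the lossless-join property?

No

Common attributes: R1 ∩ R2 = {B}.
No dependency enlarges {B}, so (B)⁺ = {B}.
The closure contains neither all of R1 = {BDEF} nor all of R2 = {ABC}, so the common attributes are not a superkey of either fragment. The join is lossy.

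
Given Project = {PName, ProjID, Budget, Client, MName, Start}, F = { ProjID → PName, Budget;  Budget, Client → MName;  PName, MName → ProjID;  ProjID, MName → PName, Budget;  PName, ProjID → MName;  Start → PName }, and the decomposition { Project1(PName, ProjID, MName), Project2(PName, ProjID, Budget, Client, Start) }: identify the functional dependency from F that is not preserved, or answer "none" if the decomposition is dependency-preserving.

Budget, Client → MName

Check Budget, Client → MName: no single fragment contains all of {Budget, Client, MName}, and the restricted closure of {Budget, Client} across the fragments never reaches {MName}.
ProjID → PName, Budget is preserved.
PName, MName → ProjID is preserved.
ProjID, MName → PName, Budget is preserved.
PName, ProjID → MName is preserved.
Start → PName is preserved.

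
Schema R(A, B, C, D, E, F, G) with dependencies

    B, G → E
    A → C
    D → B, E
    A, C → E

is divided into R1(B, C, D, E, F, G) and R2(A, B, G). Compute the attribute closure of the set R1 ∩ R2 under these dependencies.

R1 ∩ R2 = {B, G}.
B, G → E applies, adding E
Closure: {B, E, G}.

B, E, G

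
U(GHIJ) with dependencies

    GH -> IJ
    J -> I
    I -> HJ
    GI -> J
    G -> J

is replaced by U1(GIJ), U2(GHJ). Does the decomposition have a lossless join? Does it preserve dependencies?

Lossless test: (GJ)⁺ = {GHIJ}, which contains all of one fragment — lossless.
Dependency preservation: GH → IJ; I → HJ are not contained in any single fragment, but the restricted closure of each left-hand side across the fragments still reaches the right-hand side; the remaining FDs each lie inside some fragment. All dependencies are preserved.

lossless and dependency-preserving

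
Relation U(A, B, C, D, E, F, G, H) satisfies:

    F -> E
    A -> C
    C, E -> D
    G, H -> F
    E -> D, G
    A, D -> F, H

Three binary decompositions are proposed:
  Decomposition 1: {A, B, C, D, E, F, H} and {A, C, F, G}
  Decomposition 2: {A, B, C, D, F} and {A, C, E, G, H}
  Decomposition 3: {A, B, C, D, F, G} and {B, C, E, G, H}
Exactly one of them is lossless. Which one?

Decomposition 1: common = {A, C, F}, closure = {A, C, D, E, F, G, H} → lossless.
Decomposition 2: common = {A, C}, closure = {A, C} → lossy.
Decomposition 3: common = {B, C, G}, closure = {B, C, G} → lossy.

Decomposition 1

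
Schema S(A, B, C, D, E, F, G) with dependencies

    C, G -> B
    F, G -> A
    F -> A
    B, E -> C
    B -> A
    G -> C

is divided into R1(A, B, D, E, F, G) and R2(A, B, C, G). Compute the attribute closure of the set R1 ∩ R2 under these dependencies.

A, B, C, G

R1 ∩ R2 = {A, B, G}.
G → C applies, adding C
Closure: {A, B, C, G}.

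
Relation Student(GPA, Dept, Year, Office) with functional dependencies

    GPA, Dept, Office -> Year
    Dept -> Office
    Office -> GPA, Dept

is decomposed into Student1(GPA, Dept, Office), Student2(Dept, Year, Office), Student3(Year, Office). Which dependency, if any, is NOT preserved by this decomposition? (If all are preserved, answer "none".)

GPA, Dept, Office → Year: restricted closure across fragments reaches Year.
Dept → Office lies within Student1.
Office → GPA, Dept lies within Student1.
Every dependency is enforceable on the fragments, so the decomposition is dependency-preserving.

none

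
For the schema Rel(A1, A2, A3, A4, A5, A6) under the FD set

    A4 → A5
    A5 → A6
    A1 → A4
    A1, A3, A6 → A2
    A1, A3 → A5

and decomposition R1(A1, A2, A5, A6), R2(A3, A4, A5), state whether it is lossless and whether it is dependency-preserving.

lossy and not dependency-preserving

Lossless test: (A5)⁺ = {A5, A6}, which is a superkey of neither fragment — lossy.
Dependency preservation: the restricted closure of {A1} across the fragments never reaches {A4}, so A1 → A4 cannot be enforced without a join — not preserved.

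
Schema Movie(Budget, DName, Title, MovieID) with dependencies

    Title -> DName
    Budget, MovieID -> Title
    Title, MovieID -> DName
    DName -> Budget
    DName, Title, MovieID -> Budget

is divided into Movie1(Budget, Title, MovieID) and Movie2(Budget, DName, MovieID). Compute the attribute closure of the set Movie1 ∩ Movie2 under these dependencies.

Budget, DName, Title, MovieID

Movie1 ∩ Movie2 = {Budget, MovieID}.
Budget, MovieID → Title applies, adding Title
Title, MovieID → DName applies, adding DName
Closure: {Budget, DName, Title, MovieID}.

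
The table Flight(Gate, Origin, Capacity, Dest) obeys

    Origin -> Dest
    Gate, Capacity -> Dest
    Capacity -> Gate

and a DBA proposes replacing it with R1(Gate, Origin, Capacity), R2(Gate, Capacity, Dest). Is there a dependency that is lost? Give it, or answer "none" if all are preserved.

Check Origin → Dest: no single fragment contains all of {Origin, Dest}, and the restricted closure of {Origin} across the fragments never reaches {Dest}.
Gate, Capacity → Dest is preserved.
Capacity → Gate is preserved.

Origin -> Dest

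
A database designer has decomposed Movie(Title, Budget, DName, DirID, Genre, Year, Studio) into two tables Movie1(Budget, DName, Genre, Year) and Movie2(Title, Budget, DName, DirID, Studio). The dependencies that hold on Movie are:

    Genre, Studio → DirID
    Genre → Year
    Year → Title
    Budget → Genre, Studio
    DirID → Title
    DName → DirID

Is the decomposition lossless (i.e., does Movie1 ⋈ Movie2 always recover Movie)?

Yes

Common attributes: Movie1 ∩ Movie2 = {Budget, DName}.
Closure of {Budget, DName}: Budget → Genre, Studio applies, adding Genre, Studio; DName → DirID applies, adding DirID; Genre → Year applies, adding Year; Year → Title applies, adding Title. So (Budget, DName)⁺ = {Title, Budget, DName, DirID, Genre, Year, Studio}.
This closure contains every attribute of Movie1, so Movie1 ∩ Movie2 → Movie1. The join is lossless.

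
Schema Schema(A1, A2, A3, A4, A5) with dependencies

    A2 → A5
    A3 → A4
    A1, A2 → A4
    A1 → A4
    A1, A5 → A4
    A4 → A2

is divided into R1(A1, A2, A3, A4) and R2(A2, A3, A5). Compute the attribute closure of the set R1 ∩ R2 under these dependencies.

R1 ∩ R2 = {A2, A3}.
A2 → A5 applies, adding A5
A3 → A4 applies, adding A4
Closure: {A2, A3, A4, A5}.

A2, A3, A4, A5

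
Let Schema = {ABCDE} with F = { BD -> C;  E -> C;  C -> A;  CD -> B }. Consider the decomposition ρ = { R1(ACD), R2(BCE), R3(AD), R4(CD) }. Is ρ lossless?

Chase test. Columns are ABCDE; row i has aⱼ where attribute j ∈ Ri, else bᵢⱼ.
Initial tableau (one row per fragment):
  row 1: a1 b12 a3 a4 b15
  row 2: b21 a2 a3 b24 a5
  row 3: a1 b32 b33 a4 b35
  row 4: b41 b42 a3 a4 b45
Rows 1 and 2 agree on C; apply C→A and equate their A entries.
Rows 1 and 4 agree on C; apply C→A and equate their A entries.
Rows 1 and 4 agree on CD; apply CD→B and equate their B entries.
No row becomes fully distinguished — the join is lossy.

No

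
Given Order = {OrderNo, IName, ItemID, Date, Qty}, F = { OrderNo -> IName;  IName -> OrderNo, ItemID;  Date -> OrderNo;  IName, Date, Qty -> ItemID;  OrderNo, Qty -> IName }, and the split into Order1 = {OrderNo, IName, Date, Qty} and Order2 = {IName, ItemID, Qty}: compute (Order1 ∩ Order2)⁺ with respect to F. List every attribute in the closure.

Order1 ∩ Order2 = {IName, Qty}.
IName → OrderNo, ItemID applies, adding OrderNo, ItemID
Closure: {OrderNo, IName, ItemID, Qty}.

OrderNo, IName, ItemID, Qty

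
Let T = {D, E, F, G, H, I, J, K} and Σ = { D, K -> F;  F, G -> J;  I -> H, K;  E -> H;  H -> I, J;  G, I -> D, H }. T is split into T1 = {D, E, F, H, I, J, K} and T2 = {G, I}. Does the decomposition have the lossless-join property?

No

Common attributes: T1 ∩ T2 = {I}.
Closure of {I}: I → H, K applies, adding H, K; H → I, J applies, adding J. So (I)⁺ = {H, I, J, K}.
The closure contains neither all of T1 = {D, E, F, H, I, J, K} nor all of T2 = {G, I}, so the common attributes are not a superkey of either fragment. The join is lossy.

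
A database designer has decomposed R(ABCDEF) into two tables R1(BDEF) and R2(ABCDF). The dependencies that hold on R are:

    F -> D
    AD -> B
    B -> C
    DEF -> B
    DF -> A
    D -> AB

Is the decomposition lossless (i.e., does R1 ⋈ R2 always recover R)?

Yes

Common attributes: R1 ∩ R2 = {BDF}.
Closure of {BDF}: B → C applies, adding C; DF → A applies, adding A. So (BDF)⁺ = {ABCDF}.
This closure contains every attribute of R2, so R1 ∩ R2 → R2. The join is lossless.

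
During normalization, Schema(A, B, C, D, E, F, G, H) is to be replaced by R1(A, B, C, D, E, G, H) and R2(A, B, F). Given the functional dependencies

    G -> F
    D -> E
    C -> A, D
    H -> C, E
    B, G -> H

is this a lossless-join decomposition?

Common attributes: R1 ∩ R2 = {A, B}.
No dependency enlarges {A, B}, so (A, B)⁺ = {A, B}.
The closure contains neither all of R1 = {A, B, C, D, E, G, H} nor all of R2 = {A, B, F}, so the common attributes are not a superkey of either fragment. The join is lossy.

No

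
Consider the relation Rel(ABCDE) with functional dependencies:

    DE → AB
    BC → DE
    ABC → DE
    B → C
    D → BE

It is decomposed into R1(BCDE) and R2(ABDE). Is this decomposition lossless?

Common attributes: R1 ∩ R2 = {BDE}.
Closure of {BDE}: DE → AB applies, adding A; B → C applies, adding C. So (BDE)⁺ = {ABCDE}.
This closure contains every attribute of R1, so R1 ∩ R2 → R1. The join is lossless.

Yes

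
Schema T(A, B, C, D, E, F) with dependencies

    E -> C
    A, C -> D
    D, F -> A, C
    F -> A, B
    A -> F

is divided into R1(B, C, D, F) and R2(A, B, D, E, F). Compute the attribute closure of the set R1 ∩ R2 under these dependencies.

A, B, C, D, F

R1 ∩ R2 = {B, D, F}.
D, F → A, C applies, adding A, C
Closure: {A, B, C, D, F}.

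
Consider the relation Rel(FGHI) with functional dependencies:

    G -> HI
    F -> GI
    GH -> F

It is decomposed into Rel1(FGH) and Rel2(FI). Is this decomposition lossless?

Common attributes: Rel1 ∩ Rel2 = {F}.
Closure of {F}: F → GI applies, adding GI; G → HI applies, adding H. So (F)⁺ = {FGHI}.
This closure contains every attribute of Rel1, so Rel1 ∩ Rel2 → Rel1. The join is lossless.

Yes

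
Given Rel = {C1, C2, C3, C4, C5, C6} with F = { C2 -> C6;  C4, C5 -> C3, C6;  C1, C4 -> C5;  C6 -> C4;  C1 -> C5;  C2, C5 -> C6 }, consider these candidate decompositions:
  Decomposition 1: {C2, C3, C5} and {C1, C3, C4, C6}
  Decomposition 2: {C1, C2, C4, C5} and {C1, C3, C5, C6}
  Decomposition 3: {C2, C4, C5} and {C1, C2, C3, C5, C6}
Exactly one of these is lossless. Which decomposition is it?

Decomposition 3

Decomposition 1: common = {C3}, closure = {C3} → lossy.
Decomposition 2: common = {C1, C5}, closure = {C1, C5} → lossy.
Decomposition 3: common = {C2, C5}, closure = {C2, C3, C4, C5, C6} → lossless.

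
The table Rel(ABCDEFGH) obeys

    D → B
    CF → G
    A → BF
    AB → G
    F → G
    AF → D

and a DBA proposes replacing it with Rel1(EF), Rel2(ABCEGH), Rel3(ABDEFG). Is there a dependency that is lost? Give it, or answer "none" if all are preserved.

D → B lies within Rel3.
CF → G: restricted closure across fragments reaches G.
A → BF lies within Rel3.
AB → G lies within Rel2.
F → G lies within Rel3.
AF → D lies within Rel3.
Every dependency is enforceable on the fragments, so the decomposition is dependency-preserving.

none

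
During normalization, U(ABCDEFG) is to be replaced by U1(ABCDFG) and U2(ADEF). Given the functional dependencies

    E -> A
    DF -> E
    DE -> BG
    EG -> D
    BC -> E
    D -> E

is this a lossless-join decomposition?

Common attributes: U1 ∩ U2 = {ADF}.
Closure of {ADF}: DF → E applies, adding E; DE → BG applies, adding BG. So (ADF)⁺ = {ABDEFG}.
This closure contains every attribute of U2, so U1 ∩ U2 → U2. The join is lossless.

Yes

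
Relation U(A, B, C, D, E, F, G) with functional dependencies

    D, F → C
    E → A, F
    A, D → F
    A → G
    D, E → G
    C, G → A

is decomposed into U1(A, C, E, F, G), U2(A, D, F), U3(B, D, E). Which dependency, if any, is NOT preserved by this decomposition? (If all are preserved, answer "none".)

D, F → C

Check D, F → C: no single fragment contains all of {C, D, F}, and the restricted closure of {D, F} across the fragments never reaches {C}.
E → A, F is preserved.
A, D → F is preserved.
A → G is preserved.
D, E → G is preserved.
C, G → A is preserved.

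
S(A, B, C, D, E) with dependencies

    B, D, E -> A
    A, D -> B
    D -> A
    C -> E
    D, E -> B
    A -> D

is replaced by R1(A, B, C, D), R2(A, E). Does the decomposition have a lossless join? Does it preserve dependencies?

Lossless test: (A)⁺ = {A, B, D}, which is a superkey of neither fragment — lossy.
Dependency preservation: the restricted closure of {C} across the fragments never reaches {E}, so C → E cannot be enforced without a join — not preserved.

lossy and not dependency-preserving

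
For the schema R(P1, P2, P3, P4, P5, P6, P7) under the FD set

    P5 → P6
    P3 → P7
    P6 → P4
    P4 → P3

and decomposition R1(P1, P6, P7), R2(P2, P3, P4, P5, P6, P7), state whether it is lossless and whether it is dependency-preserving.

lossy but dependency-preserving

Lossless test: (P6, P7)⁺ = {P3, P4, P6, P7}, which is a superkey of neither fragment — lossy.
Dependency preservation: every FD's attributes lie within a single fragment, so each can be enforced locally — preserved.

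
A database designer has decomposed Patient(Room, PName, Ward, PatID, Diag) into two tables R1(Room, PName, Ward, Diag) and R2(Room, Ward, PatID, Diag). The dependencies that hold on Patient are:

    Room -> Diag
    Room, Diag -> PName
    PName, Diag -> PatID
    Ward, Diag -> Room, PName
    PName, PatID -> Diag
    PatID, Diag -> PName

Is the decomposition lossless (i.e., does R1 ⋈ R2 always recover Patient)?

Common attributes: R1 ∩ R2 = {Room, Ward, Diag}.
Closure of {Room, Ward, Diag}: Room, Diag → PName applies, adding PName; PName, Diag → PatID applies, adding PatID. So (Room, Ward, Diag)⁺ = {Room, PName, Ward, PatID, Diag}.
This closure contains every attribute of R1, so R1 ∩ R2 → R1. The join is lossless.

Yes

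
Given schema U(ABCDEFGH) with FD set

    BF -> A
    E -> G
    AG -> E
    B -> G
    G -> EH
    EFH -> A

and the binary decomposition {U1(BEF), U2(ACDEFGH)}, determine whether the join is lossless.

Common attributes: U1 ∩ U2 = {EF}.
Closure of {EF}: E → G applies, adding G; G → EH applies, adding H; EFH → A applies, adding A. So (EF)⁺ = {AEFGH}.
The closure contains neither all of U1 = {BEF} nor all of U2 = {ACDEFGH}, so the common attributes are not a superkey of either fragment. The join is lossy.

No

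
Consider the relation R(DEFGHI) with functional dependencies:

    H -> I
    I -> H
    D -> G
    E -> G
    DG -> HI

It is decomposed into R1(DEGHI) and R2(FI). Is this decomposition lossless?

Common attributes: R1 ∩ R2 = {I}.
Closure of {I}: I → H applies, adding H. So (I)⁺ = {HI}.
The closure contains neither all of R1 = {DEGHI} nor all of R2 = {FI}, so the common attributes are not a superkey of either fragment. The join is lossy.

No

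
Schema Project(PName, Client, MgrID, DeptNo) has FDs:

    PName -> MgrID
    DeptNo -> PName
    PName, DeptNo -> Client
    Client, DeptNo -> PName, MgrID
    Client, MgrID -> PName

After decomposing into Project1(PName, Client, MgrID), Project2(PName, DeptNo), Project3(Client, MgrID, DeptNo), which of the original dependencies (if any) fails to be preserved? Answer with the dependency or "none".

none

PName → MgrID lies within Project1.
DeptNo → PName lies within Project2.
PName, DeptNo → Client: restricted closure across fragments reaches Client.
Client, DeptNo → PName, MgrID: restricted closure across fragments reaches PName, MgrID.
Client, MgrID → PName lies within Project1.
Every dependency is enforceable on the fragments, so the decomposition is dependency-preserving.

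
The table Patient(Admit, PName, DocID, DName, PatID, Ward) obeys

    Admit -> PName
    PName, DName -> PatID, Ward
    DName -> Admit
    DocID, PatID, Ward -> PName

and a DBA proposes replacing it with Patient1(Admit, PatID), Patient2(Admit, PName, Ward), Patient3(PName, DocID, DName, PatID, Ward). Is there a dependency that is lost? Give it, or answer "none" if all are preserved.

DName -> Admit

Check DName → Admit: no single fragment contains all of {Admit, DName}, and the restricted closure of {DName} across the fragments never reaches {Admit}.
Admit → PName is preserved.
PName, DName → PatID, Ward is preserved.
DocID, PatID, Ward → PName is preserved.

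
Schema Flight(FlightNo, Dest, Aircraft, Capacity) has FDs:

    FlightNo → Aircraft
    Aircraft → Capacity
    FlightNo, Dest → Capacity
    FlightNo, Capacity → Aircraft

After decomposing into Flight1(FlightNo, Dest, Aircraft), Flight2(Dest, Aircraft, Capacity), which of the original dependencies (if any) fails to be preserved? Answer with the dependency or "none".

none

FlightNo → Aircraft lies within Flight1.
Aircraft → Capacity lies within Flight2.
FlightNo, Dest → Capacity: restricted closure across fragments reaches Capacity.
FlightNo, Capacity → Aircraft: restricted closure across fragments reaches Aircraft.
Every dependency is enforceable on the fragments, so the decomposition is dependency-preserving.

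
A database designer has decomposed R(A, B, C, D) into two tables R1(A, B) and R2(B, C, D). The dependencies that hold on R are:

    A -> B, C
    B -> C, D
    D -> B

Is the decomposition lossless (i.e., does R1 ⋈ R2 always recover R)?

Common attributes: R1 ∩ R2 = {B}.
Closure of {B}: B → C, D applies, adding C, D. So (B)⁺ = {B, C, D}.
This closure contains every attribute of R2, so R1 ∩ R2 → R2. The join is lossless.

Yes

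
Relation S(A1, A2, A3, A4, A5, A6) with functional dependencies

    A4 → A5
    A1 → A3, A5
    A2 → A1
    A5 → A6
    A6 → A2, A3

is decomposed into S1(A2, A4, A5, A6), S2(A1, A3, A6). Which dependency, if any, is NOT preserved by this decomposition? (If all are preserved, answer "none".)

none

A4 → A5 lies within S1.
A1 → A3, A5: restricted closure across fragments reaches A3, A5.
A2 → A1: restricted closure across fragments reaches A1.
A5 → A6 lies within S1.
A6 → A2, A3: restricted closure across fragments reaches A2, A3.
Every dependency is enforceable on the fragments, so the decomposition is dependency-preserving.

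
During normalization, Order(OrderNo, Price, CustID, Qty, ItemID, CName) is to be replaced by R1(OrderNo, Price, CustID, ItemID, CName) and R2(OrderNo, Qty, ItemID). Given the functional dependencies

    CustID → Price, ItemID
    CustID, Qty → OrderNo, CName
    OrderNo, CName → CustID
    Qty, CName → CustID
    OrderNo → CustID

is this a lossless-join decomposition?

Common attributes: R1 ∩ R2 = {OrderNo, ItemID}.
Closure of {OrderNo, ItemID}: OrderNo → CustID applies, adding CustID; CustID → Price, ItemID applies, adding Price. So (OrderNo, ItemID)⁺ = {OrderNo, Price, CustID, ItemID}.
The closure contains neither all of R1 = {OrderNo, Price, CustID, ItemID, CName} nor all of R2 = {OrderNo, Qty, ItemID}, so the common attributes are not a superkey of either fragment. The join is lossy.

No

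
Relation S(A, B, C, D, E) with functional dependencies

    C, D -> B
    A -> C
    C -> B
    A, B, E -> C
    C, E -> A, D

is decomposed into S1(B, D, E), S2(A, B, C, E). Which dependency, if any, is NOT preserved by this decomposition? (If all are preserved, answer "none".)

C, E -> A, D

Check C, E → A, D: no single fragment contains all of {A, C, D, E}, and the restricted closure of {C, E} across the fragments never reaches {A, D}.
C, D → B is preserved.
A → C is preserved.
C → B is preserved.
A, B, E → C is preserved.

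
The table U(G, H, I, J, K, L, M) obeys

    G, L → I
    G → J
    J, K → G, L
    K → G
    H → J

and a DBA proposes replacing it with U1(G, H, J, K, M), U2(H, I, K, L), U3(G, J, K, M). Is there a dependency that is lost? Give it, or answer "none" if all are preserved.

G, L → I

Check G, L → I: no single fragment contains all of {G, I, L}, and the restricted closure of {G, L} across the fragments never reaches {I}.
G → J is preserved.
J, K → G, L is preserved.
K → G is preserved.
H → J is preserved.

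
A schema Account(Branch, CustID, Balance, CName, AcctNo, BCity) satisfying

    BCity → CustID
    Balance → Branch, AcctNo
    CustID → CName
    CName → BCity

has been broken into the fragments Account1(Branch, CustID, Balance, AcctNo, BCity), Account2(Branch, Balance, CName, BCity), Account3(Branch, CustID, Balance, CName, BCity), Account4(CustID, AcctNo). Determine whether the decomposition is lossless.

Chase test. Columns are Branch, CustID, Balance, CName, AcctNo, BCity; row i has aⱼ where attribute j ∈ Accounti, else bᵢⱼ.
Initial tableau (one row per fragment):
  row 1: a1 a2 a3 b14 a5 a6
  row 2: a1 b22 a3 a4 b25 a6
  row 3: a1 a2 a3 a4 b35 a6
  row 4: b41 a2 b43 b44 a5 b46
Rows 1 and 2 agree on BCity; apply BCity→CustID and equate their CustID entries.
Rows 1 and 2 agree on Balance; apply Balance→Branch, AcctNo and equate their Branch, AcctNo entries.
Rows 1 and 3 agree on Balance; apply Balance→Branch, AcctNo and equate their Branch, AcctNo entries.
Rows 1 and 2 agree on CustID; apply CustID→CName and equate their CName entries.
Rows 1 and 4 agree on CustID; apply CustID→CName and equate their CName entries.
Rows 1 and 4 agree on CName; apply CName→BCity and equate their BCity entries.
Row 1 is now all distinguished symbols — the join is lossless.

Yes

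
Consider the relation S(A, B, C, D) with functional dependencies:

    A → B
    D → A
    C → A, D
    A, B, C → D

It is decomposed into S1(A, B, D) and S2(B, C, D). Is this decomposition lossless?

Common attributes: S1 ∩ S2 = {B, D}.
Closure of {B, D}: D → A applies, adding A. So (B, D)⁺ = {A, B, D}.
This closure contains every attribute of S1, so S1 ∩ S2 → S1. The join is lossless.

Yes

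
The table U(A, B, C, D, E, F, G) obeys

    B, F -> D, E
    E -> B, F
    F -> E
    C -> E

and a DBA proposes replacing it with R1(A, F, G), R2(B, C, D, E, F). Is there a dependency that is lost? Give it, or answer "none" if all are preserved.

none

B, F → D, E lies within R2.
E → B, F lies within R2.
F → E lies within R2.
C → E lies within R2.
Every dependency is enforceable on the fragments, so the decomposition is dependency-preserving.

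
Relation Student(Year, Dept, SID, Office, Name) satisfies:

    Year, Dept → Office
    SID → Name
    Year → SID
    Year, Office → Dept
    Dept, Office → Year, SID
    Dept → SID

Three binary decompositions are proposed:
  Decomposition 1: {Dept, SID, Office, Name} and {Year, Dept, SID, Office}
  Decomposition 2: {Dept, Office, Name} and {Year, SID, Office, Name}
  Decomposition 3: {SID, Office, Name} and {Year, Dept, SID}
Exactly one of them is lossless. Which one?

Decomposition 1: common = {Dept, SID, Office}, closure = {Year, Dept, SID, Office, Name} → lossless.
Decomposition 2: common = {Office, Name}, closure = {Office, Name} → lossy.
Decomposition 3: common = {SID}, closure = {SID, Name} → lossy.

Decomposition 1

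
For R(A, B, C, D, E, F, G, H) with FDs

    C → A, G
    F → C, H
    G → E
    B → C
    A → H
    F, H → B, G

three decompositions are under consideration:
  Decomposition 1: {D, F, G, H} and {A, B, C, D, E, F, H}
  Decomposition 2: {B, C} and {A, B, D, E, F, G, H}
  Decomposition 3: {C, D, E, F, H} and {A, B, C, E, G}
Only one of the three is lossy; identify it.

Decomposition 1: common = {D, F, H}, closure = {A, B, C, D, E, F, G, H} → lossless.
Decomposition 2: common = {B}, closure = {A, B, C, E, G, H} → lossless.
Decomposition 3: common = {C, E}, closure = {A, C, E, G, H} → lossy.

Decomposition 3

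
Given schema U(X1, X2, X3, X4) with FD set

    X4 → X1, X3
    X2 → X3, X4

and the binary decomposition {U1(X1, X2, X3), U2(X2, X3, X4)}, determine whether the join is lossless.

Yes

Common attributes: U1 ∩ U2 = {X2, X3}.
Closure of {X2, X3}: X2 → X3, X4 applies, adding X4; X4 → X1, X3 applies, adding X1. So (X2, X3)⁺ = {X1, X2, X3, X4}.
This closure contains every attribute of U1, so U1 ∩ U2 → U1. The join is lossless.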